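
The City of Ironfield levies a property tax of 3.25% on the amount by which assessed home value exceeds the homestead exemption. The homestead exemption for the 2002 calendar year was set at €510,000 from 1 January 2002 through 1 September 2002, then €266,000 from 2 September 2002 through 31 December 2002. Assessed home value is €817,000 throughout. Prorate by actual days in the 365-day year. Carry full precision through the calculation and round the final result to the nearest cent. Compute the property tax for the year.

€12,606.35

1 January – 1 September 2002: 244 days, exemption €510,000 → (€817,000 − €510,000) × 3.25% × 244/365 = €6,669.8904
2 September – 31 December 2002: 121 days, exemption €266,000 → (€817,000 − €266,000) × 3.25% × 121/365 = €5,936.4589
Total = €12,606.3493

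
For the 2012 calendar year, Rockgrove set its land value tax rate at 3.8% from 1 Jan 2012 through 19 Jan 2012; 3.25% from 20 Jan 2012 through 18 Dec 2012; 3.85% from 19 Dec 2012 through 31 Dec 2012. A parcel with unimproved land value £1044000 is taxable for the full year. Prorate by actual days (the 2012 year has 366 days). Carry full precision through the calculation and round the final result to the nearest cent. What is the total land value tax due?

£34450.57

1 Jan – 19 Jan 2012: 19 days at 3.8% → £1044000 × 3.8% × 19/366 = £2059.4754
20 Jan – 18 Dec 2012: 334 days at 3.25% → £1044000 × 3.25% × 334/366 = £30963.4426
19 Dec – 31 Dec 2012: 13 days at 3.85% → £1044000 × 3.85% × 13/366 = £1427.6557
Total = £34450.5738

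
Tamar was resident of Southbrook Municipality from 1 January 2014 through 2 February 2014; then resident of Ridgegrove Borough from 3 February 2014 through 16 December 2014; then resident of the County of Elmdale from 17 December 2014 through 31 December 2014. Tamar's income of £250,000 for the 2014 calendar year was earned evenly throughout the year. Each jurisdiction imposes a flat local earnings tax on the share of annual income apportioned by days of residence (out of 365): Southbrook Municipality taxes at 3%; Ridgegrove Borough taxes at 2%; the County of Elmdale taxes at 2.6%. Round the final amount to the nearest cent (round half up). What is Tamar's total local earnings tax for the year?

£5,287.67

Southbrook Municipality, 1 January – 2 February 2014: 33 days → £250,000 × 3% × 33/365 = £678.0822
Ridgegrove Borough, 3 February – 16 December 2014: 317 days → £250,000 × 2% × 317/365 = £4,342.4658
The County of Elmdale, 17 December – 31 December 2014: 15 days → £250,000 × 2.6% × 15/365 = £267.1233
Total = £5,287.6712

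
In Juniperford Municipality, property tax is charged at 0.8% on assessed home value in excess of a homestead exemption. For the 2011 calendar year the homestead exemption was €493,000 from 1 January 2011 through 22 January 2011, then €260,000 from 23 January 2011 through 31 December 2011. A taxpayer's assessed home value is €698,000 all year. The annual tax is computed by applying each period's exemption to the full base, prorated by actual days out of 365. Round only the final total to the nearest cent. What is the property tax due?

1 January – 22 January 2011: 22 days, exemption €493,000 → (€698,000 − €493,000) × 0.8% × 22/365 = €98.8493
23 January – 31 December 2011: 343 days, exemption €260,000 → (€698,000 − €260,000) × 0.8% × 343/365 = €3,292.8000
Total = €3,391.6493

€3,391.65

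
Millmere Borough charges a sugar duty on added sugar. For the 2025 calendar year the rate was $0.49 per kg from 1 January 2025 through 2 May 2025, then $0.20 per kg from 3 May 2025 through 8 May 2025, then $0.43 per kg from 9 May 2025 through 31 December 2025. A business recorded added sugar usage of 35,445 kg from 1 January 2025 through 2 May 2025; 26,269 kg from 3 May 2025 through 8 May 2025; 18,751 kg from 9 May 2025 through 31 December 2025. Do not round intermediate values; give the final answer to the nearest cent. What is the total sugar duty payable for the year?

$30684.78

1 January – 2 May 2025: 35,445 kg at $0.49/kg → $17368.05
3 May – 8 May 2025: 26,269 kg at $0.20/kg → $5253.80
9 May – 31 December 2025: 18,751 kg at $0.43/kg → $8062.93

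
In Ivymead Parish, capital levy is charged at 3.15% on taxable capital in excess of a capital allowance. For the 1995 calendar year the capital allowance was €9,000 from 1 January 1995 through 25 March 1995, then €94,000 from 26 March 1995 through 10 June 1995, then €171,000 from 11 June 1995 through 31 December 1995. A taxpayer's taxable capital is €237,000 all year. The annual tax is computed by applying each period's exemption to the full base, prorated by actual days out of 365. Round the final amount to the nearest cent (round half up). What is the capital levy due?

1 January – 25 March 1995: 84 days, exemption €9,000 → (€237,000 − €9,000) × 3.15% × 84/365 = €1,652.8438
26 March – 10 June 1995: 77 days, exemption €94,000 → (€237,000 − €94,000) × 3.15% × 77/365 = €950.2644
11 June – 31 December 1995: 204 days, exemption €171,000 → (€237,000 − €171,000) × 3.15% × 204/365 = €1,161.9616
Total = €3,765.0699

€3,765.07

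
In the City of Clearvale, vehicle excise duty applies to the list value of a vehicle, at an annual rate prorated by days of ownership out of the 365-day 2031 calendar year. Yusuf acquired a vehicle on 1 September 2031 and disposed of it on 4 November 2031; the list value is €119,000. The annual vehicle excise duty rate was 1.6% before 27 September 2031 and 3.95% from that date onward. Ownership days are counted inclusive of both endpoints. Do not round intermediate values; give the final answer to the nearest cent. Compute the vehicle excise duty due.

1 September – 26 September 2031: 26 days at 1.6% → €119,000 × 1.6% × 26/365 = €135.6274
27 September – 4 November 2031: 39 days at 3.95% → €119,000 × 3.95% × 39/365 = €502.2452
Total = €637.8726

€637.87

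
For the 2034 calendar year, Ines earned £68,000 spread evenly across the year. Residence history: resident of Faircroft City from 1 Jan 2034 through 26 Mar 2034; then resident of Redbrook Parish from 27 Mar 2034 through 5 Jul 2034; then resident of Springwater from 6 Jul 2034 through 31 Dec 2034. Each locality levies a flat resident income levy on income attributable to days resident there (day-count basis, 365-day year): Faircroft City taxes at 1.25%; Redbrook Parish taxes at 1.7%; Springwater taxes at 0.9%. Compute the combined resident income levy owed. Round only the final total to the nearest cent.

Faircroft City, 1 Jan – 26 Mar 2034: 85 days → £68,000 × 1.25% × 85/365 = £197.9452
Redbrook Parish, 27 Mar – 5 Jul 2034: 101 days → £68,000 × 1.7% × 101/365 = £319.8795
Springwater, 6 Jul – 31 Dec 2034: 179 days → £68,000 × 0.9% × 179/365 = £300.1315
Total = £817.9562

£817.96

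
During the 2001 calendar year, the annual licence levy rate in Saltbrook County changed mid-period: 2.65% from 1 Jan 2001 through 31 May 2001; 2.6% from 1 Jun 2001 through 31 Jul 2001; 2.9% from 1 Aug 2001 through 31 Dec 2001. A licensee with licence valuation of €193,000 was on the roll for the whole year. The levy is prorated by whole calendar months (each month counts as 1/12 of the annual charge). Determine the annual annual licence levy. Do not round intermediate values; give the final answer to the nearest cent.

1 Jan – 31 May 2001: 5 months at 2.65% → €193,000 × 2.65% × 5/12 = €2,131.0417
1 Jun – 31 Jul 2001: 2 months at 2.6% → €193,000 × 2.6% × 2/12 = €836.3333
1 Aug – 31 Dec 2001: 5 months at 2.9% → €193,000 × 2.9% × 5/12 = €2,332.0833
Total = €5,299.4583

€5,299.46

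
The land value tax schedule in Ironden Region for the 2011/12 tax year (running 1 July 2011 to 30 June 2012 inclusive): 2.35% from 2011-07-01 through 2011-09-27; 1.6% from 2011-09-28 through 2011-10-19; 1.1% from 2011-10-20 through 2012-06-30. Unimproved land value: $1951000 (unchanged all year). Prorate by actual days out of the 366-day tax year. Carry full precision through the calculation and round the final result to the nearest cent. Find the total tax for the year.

$27977.66

2011-07-01 to 2011-09-27: 89 days at 2.35% → $1951000 × 2.35% × 89/366 = $11148.9522
2011-09-28 to 2011-10-19: 22 days at 1.6% → $1951000 × 1.6% × 22/366 = $1876.3716
2011-10-20 to 2012-06-30: 255 days at 1.1% → $1951000 × 1.1% × 255/366 = $14952.3361
Total = $27977.6598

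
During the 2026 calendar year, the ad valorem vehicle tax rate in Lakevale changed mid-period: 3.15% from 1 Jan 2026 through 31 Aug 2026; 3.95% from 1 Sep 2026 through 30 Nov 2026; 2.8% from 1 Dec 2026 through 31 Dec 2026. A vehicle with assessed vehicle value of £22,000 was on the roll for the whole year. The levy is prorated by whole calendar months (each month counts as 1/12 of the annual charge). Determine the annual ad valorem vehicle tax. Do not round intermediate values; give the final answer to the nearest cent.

1 Jan – 31 Aug 2026: 8 months at 3.15% → £22,000 × 3.15% × 8/12 = £462.0000
1 Sep – 30 Nov 2026: 3 months at 3.95% → £22,000 × 3.95% × 3/12 = £217.2500
1 Dec – 31 Dec 2026: 1 month at 2.8% → £22,000 × 2.8% × 1/12 = £51.3333
Total = £730.5833

£730.58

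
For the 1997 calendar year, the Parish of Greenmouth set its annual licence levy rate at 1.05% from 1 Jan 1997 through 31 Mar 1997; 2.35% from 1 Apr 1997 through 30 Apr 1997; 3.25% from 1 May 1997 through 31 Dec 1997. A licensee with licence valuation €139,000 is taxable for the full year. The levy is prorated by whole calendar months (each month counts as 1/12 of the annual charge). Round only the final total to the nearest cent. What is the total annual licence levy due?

1 Jan – 31 Mar 1997: 3 months at 1.05% → €139,000 × 1.05% × 3/12 = €364.8750
1 Apr – 30 Apr 1997: 1 month at 2.35% → €139,000 × 2.35% × 1/12 = €272.2083
1 May – 31 Dec 1997: 8 months at 3.25% → €139,000 × 3.25% × 8/12 = €3,011.6667
Total = €3,648.7500

€3,648.75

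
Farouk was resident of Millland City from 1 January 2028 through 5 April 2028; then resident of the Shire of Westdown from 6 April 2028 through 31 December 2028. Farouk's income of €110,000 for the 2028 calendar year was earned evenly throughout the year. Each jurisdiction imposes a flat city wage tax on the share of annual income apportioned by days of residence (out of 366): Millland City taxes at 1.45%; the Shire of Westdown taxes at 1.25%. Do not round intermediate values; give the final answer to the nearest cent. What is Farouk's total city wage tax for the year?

Millland City, 1 January – 5 April 2028: 96 days → €110,000 × 1.45% × 96/366 = €418.3607
The Shire of Westdown, 6 April – 31 December 2028: 270 days → €110,000 × 1.25% × 270/366 = €1,014.3443
Total = €1,432.7049

€1,432.70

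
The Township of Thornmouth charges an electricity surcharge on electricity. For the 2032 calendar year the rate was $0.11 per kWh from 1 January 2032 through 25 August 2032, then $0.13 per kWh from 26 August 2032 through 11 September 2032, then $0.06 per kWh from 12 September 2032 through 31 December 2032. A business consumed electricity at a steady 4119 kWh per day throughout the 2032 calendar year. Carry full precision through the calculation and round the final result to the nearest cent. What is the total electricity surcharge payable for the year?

$144370.95

1 January – 25 August 2032: 238 days × 4119 kWh/day = 980,322 kWh at $0.11/kWh → $107835.42
26 August – 11 September 2032: 17 days × 4119 kWh/day = 70,023 kWh at $0.13/kWh → $9102.99
12 September – 31 December 2032: 111 days × 4119 kWh/day = 457,209 kWh at $0.06/kWh → $27432.54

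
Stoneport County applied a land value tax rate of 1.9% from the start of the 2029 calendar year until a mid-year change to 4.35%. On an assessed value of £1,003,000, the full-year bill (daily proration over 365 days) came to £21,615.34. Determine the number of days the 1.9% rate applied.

327 days

Let d = days at the first rate; then 365 − d days at the second rate.
£1,003,000 × [1.9%·d + 4.35%·(365−d)] / 365 = £21,615.34
Solving gives d = 327, so the new rate took effect on 24 November 2029.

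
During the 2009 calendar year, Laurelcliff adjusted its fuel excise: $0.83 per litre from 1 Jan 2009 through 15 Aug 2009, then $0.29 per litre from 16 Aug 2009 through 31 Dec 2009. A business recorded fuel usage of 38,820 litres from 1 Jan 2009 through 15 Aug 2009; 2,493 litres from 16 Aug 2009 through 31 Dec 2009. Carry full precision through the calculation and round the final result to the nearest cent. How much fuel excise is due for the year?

$32,943.57

1 Jan – 15 Aug 2009: 38,820 litres at $0.83/litre → $32,220.60
16 Aug – 31 Dec 2009: 2,493 litres at $0.29/litre → $722.97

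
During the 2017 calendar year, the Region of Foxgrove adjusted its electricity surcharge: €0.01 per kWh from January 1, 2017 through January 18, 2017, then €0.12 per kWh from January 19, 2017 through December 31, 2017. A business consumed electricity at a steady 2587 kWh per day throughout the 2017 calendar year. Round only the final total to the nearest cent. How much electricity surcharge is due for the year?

€108,188.34

January 1 – January 18, 2017: 18 days × 2587 kWh/day = 46,566 kWh at €0.01/kWh → €465.66
January 19 – December 31, 2017: 347 days × 2587 kWh/day = 897,689 kWh at €0.12/kWh → €107,722.68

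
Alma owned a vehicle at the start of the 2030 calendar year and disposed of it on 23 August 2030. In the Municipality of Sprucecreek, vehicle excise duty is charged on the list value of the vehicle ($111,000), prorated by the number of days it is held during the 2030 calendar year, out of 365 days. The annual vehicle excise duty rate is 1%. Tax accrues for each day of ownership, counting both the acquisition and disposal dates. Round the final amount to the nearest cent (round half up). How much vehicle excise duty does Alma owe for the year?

Days held (1 January – 23 August 2030): 235 out of 365
Tax = $111,000 × 1% × 235/365 = $714.6575

$714.66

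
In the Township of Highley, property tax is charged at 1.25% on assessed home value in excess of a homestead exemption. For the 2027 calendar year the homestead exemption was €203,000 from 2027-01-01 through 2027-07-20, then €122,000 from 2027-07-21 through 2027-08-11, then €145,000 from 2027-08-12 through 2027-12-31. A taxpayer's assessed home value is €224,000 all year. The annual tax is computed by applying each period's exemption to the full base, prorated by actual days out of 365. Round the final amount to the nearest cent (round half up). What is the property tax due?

€605.58

2027-01-01 to 2027-07-20: 201 days, exemption €203,000 → (€224,000 − €203,000) × 1.25% × 201/365 = €144.5548
2027-07-21 to 2027-08-11: 22 days, exemption €122,000 → (€224,000 − €122,000) × 1.25% × 22/365 = €76.8493
2027-08-12 to 2027-12-31: 142 days, exemption €145,000 → (€224,000 − €145,000) × 1.25% × 142/365 = €384.1781
Total = €605.5822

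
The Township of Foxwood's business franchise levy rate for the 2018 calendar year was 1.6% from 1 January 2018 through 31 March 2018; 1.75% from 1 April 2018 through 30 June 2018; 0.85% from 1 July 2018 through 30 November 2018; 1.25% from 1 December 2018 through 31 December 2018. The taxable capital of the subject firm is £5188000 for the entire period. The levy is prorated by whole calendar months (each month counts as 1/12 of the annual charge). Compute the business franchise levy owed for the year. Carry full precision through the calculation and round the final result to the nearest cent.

1 January – 31 March 2018: 3 months at 1.6% → £5188000 × 1.6% × 3/12 = £20752.0000
1 April – 30 June 2018: 3 months at 1.75% → £5188000 × 1.75% × 3/12 = £22697.5000
1 July – 30 November 2018: 5 months at 0.85% → £5188000 × 0.85% × 5/12 = £18374.1667
1 December – 31 December 2018: 1 month at 1.25% → £5188000 × 1.25% × 1/12 = £5404.1667
Total = £67227.8333

£67227.83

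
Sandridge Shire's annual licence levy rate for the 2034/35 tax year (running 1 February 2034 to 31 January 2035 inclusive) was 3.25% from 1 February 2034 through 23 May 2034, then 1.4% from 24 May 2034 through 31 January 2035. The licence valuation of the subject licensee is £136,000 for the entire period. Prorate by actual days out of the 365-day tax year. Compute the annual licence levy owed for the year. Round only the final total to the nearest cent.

1 February – 23 May 2034: 112 days at 3.25% → £136,000 × 3.25% × 112/365 = £1,356.2740
24 May 2034 – 31 January 2035: 253 days at 1.4% → £136,000 × 1.4% × 253/365 = £1,319.7589
Total = £2,676.0329

£2,676.03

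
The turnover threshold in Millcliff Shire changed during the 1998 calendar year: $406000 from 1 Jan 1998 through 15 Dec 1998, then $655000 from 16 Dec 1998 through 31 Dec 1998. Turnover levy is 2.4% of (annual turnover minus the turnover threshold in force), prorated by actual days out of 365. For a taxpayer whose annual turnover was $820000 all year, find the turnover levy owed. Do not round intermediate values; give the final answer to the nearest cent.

1 Jan – 15 Dec 1998: 349 days, exemption $406000 → ($820000 − $406000) × 2.4% × 349/365 = $9500.4493
16 Dec – 31 Dec 1998: 16 days, exemption $655000 → ($820000 − $655000) × 2.4% × 16/365 = $173.5890
Total = $9674.0384

$9674.04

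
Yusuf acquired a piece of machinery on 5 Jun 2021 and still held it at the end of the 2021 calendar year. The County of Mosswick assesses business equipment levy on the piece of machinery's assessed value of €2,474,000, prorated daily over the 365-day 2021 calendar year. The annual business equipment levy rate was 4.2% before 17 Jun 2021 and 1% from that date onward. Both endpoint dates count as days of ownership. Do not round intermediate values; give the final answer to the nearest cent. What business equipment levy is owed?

5 Jun – 16 Jun 2021: 12 days at 4.2% → €2,474,000 × 4.2% × 12/365 = €3,416.1534
17 Jun – 31 Dec 2021: 198 days at 1% → €2,474,000 × 1% × 198/365 = €13,420.6027
Total = €16,836.7562

€16,836.76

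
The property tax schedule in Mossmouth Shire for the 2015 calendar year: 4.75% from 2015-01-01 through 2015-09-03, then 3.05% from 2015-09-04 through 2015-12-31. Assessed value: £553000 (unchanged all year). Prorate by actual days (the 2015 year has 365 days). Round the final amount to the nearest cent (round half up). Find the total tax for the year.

£23202.52

2015-01-01 to 2015-09-03: 246 days at 4.75% → £553000 × 4.75% × 246/365 = £17703.5753
2015-09-04 to 2015-12-31: 119 days at 3.05% → £553000 × 3.05% × 119/365 = £5498.9411
Total = £23202.5164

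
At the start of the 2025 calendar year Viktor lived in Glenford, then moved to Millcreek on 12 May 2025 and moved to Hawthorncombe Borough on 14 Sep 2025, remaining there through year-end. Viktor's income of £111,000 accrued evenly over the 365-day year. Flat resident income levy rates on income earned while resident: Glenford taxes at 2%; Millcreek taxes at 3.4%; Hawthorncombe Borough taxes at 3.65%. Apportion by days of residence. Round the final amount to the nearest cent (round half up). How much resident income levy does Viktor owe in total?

Glenford, 1 Jan – 11 May 2025: 131 days → £111,000 × 2% × 131/365 = £796.7671
Millcreek, 12 May – 13 Sep 2025: 125 days → £111,000 × 3.4% × 125/365 = £1,292.4658
Hawthorncombe Borough, 14 Sep – 31 Dec 2025: 109 days → £111,000 × 3.65% × 109/365 = £1,209.9000
Total = £3,299.1329

£3,299.13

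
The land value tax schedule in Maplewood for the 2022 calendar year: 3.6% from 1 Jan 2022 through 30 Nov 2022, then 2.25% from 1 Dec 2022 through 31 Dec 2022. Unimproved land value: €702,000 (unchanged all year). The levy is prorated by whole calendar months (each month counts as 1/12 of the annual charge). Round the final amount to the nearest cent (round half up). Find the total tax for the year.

1 Jan – 30 Nov 2022: 11 months at 3.6% → €702,000 × 3.6% × 11/12 = €23,166.0000
1 Dec – 31 Dec 2022: 1 month at 2.25% → €702,000 × 2.25% × 1/12 = €1,316.2500
Total = €24,482.2500

€24,482.25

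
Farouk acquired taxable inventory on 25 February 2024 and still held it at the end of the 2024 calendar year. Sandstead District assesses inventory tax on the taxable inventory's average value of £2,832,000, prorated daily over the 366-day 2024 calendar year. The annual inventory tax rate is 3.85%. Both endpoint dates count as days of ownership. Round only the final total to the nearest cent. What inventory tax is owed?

£92,647.41

Days held (25 February – 31 December 2024): 311 out of 366
Tax = £2,832,000 × 3.85% × 311/366 = £92,647.4098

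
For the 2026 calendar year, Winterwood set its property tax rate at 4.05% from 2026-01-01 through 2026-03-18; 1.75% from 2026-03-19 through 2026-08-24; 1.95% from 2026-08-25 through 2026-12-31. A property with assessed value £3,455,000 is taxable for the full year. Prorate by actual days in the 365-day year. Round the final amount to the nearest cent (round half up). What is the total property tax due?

£79,668.51

2026-01-01 to 2026-03-18: 77 days at 4.05% → £3,455,000 × 4.05% × 77/365 = £29,518.9521
2026-03-19 to 2026-08-24: 159 days at 1.75% → £3,455,000 × 1.75% × 159/365 = £26,338.4589
2026-08-25 to 2026-12-31: 129 days at 1.95% → £3,455,000 × 1.95% × 129/365 = £23,811.1027
Total = £79,668.5137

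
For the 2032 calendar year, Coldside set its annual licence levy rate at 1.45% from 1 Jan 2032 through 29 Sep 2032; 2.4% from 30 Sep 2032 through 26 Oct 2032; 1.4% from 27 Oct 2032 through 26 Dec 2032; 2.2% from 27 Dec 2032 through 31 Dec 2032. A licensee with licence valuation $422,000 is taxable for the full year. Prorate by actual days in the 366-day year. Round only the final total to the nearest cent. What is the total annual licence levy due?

$6,422.82

1 Jan – 29 Sep 2032: 273 days at 1.45% → $422,000 × 1.45% × 273/366 = $4,564.1721
30 Sep – 26 Oct 2032: 27 days at 2.4% → $422,000 × 2.4% × 27/366 = $747.1475
27 Oct – 26 Dec 2032: 61 days at 1.4% → $422,000 × 1.4% × 61/366 = $984.6667
27 Dec – 31 Dec 2032: 5 days at 2.2% → $422,000 × 2.2% × 5/366 = $126.8306
Total = $6,422.8169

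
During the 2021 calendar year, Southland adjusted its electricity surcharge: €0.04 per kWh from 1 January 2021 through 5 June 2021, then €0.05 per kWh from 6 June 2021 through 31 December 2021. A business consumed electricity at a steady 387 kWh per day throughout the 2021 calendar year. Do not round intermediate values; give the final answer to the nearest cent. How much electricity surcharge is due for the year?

1 January – 5 June 2021: 156 days × 387 kWh/day = 60,372 kWh at €0.04/kWh → €2414.88
6 June – 31 December 2021: 209 days × 387 kWh/day = 80,883 kWh at €0.05/kWh → €4044.15

€6459.03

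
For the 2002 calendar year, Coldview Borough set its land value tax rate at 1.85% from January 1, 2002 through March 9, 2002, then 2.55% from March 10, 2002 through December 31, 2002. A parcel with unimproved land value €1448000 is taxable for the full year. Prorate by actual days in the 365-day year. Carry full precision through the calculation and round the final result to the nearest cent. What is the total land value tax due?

January 1 – March 9, 2002: 68 days at 1.85% → €1448000 × 1.85% × 68/365 = €4990.6411
March 10 – December 31, 2002: 297 days at 2.55% → €1448000 × 2.55% × 297/365 = €30045.0082
Total = €35035.6493

€35035.65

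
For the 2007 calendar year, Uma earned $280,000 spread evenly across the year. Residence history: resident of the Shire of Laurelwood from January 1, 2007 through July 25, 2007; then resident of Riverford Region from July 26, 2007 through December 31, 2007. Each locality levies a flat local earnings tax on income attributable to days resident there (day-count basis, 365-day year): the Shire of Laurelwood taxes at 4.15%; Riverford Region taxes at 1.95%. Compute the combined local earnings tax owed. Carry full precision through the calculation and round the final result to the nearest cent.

$8,936.60

The Shire of Laurelwood, January 1 – July 25, 2007: 206 days → $280,000 × 4.15% × 206/365 = $6,558.1370
Riverford Region, July 26 – December 31, 2007: 159 days → $280,000 × 1.95% × 159/365 = $2,378.4658
Total = $8,936.6027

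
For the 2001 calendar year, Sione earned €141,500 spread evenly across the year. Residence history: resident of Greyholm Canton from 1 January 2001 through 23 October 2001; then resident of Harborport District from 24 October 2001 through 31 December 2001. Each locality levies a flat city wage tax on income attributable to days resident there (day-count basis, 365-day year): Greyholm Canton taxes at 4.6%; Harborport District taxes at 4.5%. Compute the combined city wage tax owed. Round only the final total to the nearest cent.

Greyholm Canton, 1 January – 23 October 2001: 296 days → €141,500 × 4.6% × 296/365 = €5,278.5315
Harborport District, 24 October – 31 December 2001: 69 days → €141,500 × 4.5% × 69/365 = €1,203.7192
Total = €6,482.2507

€6,482.25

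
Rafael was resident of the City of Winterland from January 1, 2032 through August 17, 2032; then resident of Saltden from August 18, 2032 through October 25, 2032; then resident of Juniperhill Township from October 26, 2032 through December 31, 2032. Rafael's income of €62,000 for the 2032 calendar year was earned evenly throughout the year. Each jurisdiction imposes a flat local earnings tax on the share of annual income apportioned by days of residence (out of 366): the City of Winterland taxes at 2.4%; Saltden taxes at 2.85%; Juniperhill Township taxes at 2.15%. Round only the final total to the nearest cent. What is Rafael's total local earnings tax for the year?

The City of Winterland, January 1 – August 17, 2032: 230 days → €62,000 × 2.4% × 230/366 = €935.0820
Saltden, August 18 – October 25, 2032: 69 days → €62,000 × 2.85% × 69/366 = €333.1230
Juniperhill Township, October 26 – December 31, 2032: 67 days → €62,000 × 2.15% × 67/366 = €244.0191
Total = €1,512.2240

€1,512.22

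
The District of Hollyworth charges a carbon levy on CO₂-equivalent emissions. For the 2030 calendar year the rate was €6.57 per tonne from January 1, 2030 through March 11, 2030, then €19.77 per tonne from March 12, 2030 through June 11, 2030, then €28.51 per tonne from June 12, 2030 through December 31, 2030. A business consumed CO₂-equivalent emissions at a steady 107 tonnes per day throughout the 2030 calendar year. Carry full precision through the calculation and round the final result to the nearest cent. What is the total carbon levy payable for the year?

January 1 – March 11, 2030: 70 days × 107 tonnes/day = 7,490 tonnes at €6.57/tonne → €49,209.30
March 12 – June 11, 2030: 92 days × 107 tonnes/day = 9,844 tonnes at €19.77/tonne → €194,615.88
June 12 – December 31, 2030: 203 days × 107 tonnes/day = 21,721 tonnes at €28.51/tonne → €619,265.71

€863,090.89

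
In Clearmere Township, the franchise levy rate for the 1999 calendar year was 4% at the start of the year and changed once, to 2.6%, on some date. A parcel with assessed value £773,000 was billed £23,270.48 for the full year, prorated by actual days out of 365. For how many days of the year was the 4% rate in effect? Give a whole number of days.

Let d = days at the first rate; then 365 − d days at the second rate.
£773,000 × [4%·d + 2.6%·(365−d)] / 365 = £23,270.48
Solving gives d = 107, so the new rate took effect on 18 April 1999.

107 days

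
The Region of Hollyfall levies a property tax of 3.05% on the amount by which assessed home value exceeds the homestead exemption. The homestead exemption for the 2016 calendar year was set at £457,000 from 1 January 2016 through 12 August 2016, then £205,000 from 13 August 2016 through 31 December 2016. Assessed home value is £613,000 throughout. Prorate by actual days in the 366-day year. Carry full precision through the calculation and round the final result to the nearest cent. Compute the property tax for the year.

£7,719.00

1 January – 12 August 2016: 225 days, exemption £457,000 → (£613,000 − £457,000) × 3.05% × 225/366 = £2,925.0000
13 August – 31 December 2016: 141 days, exemption £205,000 → (£613,000 − £205,000) × 3.05% × 141/366 = £4,794.0000
Total = £7,719.0000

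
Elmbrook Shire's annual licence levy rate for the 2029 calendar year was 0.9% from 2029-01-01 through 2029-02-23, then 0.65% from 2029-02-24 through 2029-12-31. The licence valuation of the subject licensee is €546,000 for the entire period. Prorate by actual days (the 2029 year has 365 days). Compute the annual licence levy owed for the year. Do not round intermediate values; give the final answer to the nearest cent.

€3,750.95

2029-01-01 to 2029-02-23: 54 days at 0.9% → €546,000 × 0.9% × 54/365 = €727.0027
2029-02-24 to 2029-12-31: 311 days at 0.65% → €546,000 × 0.65% × 311/365 = €3,023.9425
Total = €3,750.9452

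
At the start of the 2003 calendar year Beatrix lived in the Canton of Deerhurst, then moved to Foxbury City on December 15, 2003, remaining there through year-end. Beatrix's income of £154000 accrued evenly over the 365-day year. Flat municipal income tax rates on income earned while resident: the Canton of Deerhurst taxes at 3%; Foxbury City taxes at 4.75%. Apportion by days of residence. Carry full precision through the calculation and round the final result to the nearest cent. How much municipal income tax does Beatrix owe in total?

The Canton of Deerhurst, January 1 – December 14, 2003: 348 days → £154000 × 3% × 348/365 = £4404.8219
Foxbury City, December 15 – December 31, 2003: 17 days → £154000 × 4.75% × 17/365 = £340.6986
Total = £4745.5205

£4745.52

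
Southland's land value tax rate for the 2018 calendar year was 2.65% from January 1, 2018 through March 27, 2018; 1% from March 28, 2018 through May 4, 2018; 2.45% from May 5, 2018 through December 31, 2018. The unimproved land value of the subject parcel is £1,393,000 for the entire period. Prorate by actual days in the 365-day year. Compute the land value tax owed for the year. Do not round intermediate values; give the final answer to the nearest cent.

January 1 – March 27, 2018: 86 days at 2.65% → £1,393,000 × 2.65% × 86/365 = £8,697.6630
March 28 – May 4, 2018: 38 days at 1% → £1,393,000 × 1% × 38/365 = £1,450.2466
May 5 – December 31, 2018: 241 days at 2.45% → £1,393,000 × 2.45% × 241/365 = £22,534.1603
Total = £32,682.0699

£32,682.07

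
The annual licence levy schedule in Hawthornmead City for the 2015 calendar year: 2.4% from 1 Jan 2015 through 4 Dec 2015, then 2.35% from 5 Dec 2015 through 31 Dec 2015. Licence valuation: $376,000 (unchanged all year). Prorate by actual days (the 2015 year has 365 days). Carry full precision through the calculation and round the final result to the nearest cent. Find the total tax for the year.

$9,010.09

1 Jan – 4 Dec 2015: 338 days at 2.4% → $376,000 × 2.4% × 338/365 = $8,356.4712
5 Dec – 31 Dec 2015: 27 days at 2.35% → $376,000 × 2.35% × 27/365 = $653.6219
Total = $9,010.0932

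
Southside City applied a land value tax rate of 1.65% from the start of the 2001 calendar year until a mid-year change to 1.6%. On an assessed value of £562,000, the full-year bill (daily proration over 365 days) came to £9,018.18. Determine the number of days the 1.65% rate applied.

Let d = days at the first rate; then 365 − d days at the second rate.
£562,000 × [1.65%·d + 1.6%·(365−d)] / 365 = £9,018.18
Solving gives d = 34, so the new rate took effect on 4 February 2001.

34 days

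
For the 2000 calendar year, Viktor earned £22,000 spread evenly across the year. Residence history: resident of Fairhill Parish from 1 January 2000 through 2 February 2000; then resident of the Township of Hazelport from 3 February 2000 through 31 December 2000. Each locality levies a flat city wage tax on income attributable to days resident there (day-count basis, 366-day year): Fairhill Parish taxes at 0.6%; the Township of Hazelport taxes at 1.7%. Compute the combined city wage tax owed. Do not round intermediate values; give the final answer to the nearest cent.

£352.18

Fairhill Parish, 1 January – 2 February 2000: 33 days → £22,000 × 0.6% × 33/366 = £11.9016
The Township of Hazelport, 3 February – 31 December 2000: 333 days → £22,000 × 1.7% × 333/366 = £340.2787
Total = £352.1803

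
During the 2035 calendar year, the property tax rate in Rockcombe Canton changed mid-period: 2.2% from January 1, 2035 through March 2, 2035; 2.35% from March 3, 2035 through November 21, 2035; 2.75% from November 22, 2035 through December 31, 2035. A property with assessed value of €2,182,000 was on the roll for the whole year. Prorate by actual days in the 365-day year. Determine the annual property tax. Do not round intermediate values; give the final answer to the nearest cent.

€51,686.50

January 1 – March 2, 2035: 61 days at 2.2% → €2,182,000 × 2.2% × 61/365 = €8,022.5863
March 3 – November 21, 2035: 264 days at 2.35% → €2,182,000 × 2.35% × 264/365 = €37,088.0219
November 22 – December 31, 2035: 40 days at 2.75% → €2,182,000 × 2.75% × 40/365 = €6,575.8904
Total = €51,686.4986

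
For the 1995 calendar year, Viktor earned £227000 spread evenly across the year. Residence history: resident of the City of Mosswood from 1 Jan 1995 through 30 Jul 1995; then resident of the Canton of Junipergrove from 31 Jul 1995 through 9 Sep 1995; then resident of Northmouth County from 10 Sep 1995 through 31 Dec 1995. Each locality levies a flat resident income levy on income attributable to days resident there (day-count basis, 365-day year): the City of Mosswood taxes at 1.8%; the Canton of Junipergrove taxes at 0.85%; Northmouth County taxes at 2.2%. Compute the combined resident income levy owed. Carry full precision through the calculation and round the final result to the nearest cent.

£4124.87

The City of Mosswood, 1 Jan – 30 Jul 1995: 211 days → £227000 × 1.8% × 211/365 = £2362.0438
The Canton of Junipergrove, 31 Jul – 9 Sep 1995: 41 days → £227000 × 0.85% × 41/365 = £216.7384
Northmouth County, 10 Sep – 31 Dec 1995: 113 days → £227000 × 2.2% × 113/365 = £1546.0877
Total = £4124.8699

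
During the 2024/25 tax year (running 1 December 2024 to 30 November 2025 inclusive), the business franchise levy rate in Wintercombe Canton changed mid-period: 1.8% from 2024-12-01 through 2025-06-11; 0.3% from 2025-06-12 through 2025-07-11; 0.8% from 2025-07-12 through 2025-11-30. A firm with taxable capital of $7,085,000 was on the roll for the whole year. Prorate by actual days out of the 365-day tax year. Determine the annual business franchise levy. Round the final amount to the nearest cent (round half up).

$91,231.51

2024-12-01 to 2025-06-11: 193 days at 1.8% → $7,085,000 × 1.8% × 193/365 = $67,433.6712
2025-06-12 to 2025-07-11: 30 days at 0.3% → $7,085,000 × 0.3% × 30/365 = $1,746.9863
2025-07-12 to 2025-11-30: 142 days at 0.8% → $7,085,000 × 0.8% × 142/365 = $22,050.8493
Total = $91,231.5068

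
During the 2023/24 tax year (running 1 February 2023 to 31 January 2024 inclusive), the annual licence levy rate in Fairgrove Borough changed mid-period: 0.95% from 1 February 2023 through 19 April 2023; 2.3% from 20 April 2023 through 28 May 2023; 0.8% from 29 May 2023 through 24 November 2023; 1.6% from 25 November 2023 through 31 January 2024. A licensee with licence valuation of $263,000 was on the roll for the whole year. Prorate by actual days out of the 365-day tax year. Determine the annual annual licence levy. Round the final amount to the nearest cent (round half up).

$3,001.80

1 February – 19 April 2023: 78 days at 0.95% → $263,000 × 0.95% × 78/365 = $533.9260
20 April – 28 May 2023: 39 days at 2.3% → $263,000 × 2.3% × 39/365 = $646.3315
29 May – 24 November 2023: 180 days at 0.8% → $263,000 × 0.8% × 180/365 = $1,037.5890
25 November 2023 – 31 January 2024: 68 days at 1.6% → $263,000 × 1.6% × 68/365 = $783.9562
Total = $3,001.8027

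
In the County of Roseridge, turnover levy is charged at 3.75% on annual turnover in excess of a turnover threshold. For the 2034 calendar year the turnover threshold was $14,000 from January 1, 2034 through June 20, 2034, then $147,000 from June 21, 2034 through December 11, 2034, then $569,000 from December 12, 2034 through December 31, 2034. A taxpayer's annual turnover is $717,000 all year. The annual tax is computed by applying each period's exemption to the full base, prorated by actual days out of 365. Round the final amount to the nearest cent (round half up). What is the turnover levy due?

$22,844.49

January 1 – June 20, 2034: 171 days, exemption $14,000 → ($717,000 − $14,000) × 3.75% × 171/365 = $12,350.6507
June 21 – December 11, 2034: 174 days, exemption $147,000 → ($717,000 − $147,000) × 3.75% × 174/365 = $10,189.7260
December 12 – December 31, 2034: 20 days, exemption $569,000 → ($717,000 − $569,000) × 3.75% × 20/365 = $304.1096
Total = $22,844.4863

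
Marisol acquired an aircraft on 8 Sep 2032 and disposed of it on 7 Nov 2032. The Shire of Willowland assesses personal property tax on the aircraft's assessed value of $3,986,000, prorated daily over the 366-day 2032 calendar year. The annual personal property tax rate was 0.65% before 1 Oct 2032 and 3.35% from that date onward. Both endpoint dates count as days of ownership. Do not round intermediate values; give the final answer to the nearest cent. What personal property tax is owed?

$15,492.04

8 Sep – 30 Sep 2032: 23 days at 0.65% → $3,986,000 × 0.65% × 23/366 = $1,628.1612
1 Oct – 7 Nov 2032: 38 days at 3.35% → $3,986,000 × 3.35% × 38/366 = $13,863.8743
Total = $15,492.0355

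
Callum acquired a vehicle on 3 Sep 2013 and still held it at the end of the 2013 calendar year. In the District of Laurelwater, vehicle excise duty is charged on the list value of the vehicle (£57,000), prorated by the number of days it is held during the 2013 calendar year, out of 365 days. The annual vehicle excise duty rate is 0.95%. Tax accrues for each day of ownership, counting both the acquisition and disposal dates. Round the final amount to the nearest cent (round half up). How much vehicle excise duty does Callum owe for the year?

£178.03

Days held (3 Sep – 31 Dec 2013): 120 out of 365
Tax = £57,000 × 0.95% × 120/365 = £178.0274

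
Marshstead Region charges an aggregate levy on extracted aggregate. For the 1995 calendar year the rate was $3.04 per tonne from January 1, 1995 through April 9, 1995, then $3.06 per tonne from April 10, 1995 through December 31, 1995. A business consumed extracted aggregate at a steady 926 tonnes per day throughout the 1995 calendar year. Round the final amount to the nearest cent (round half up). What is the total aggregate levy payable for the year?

January 1 – April 9, 1995: 99 days × 926 tonnes/day = 91,674 tonnes at $3.04/tonne → $278,688.96
April 10 – December 31, 1995: 266 days × 926 tonnes/day = 246,316 tonnes at $3.06/tonne → $753,726.96

$1,032,415.92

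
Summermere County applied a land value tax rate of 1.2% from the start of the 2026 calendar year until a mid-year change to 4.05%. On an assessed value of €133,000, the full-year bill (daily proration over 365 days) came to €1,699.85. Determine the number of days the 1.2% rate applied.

Let d = days at the first rate; then 365 − d days at the second rate.
€133,000 × [1.2%·d + 4.05%·(365−d)] / 365 = €1,699.85
Solving gives d = 355, so the new rate took effect on 22 Dec 2026.

355 days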